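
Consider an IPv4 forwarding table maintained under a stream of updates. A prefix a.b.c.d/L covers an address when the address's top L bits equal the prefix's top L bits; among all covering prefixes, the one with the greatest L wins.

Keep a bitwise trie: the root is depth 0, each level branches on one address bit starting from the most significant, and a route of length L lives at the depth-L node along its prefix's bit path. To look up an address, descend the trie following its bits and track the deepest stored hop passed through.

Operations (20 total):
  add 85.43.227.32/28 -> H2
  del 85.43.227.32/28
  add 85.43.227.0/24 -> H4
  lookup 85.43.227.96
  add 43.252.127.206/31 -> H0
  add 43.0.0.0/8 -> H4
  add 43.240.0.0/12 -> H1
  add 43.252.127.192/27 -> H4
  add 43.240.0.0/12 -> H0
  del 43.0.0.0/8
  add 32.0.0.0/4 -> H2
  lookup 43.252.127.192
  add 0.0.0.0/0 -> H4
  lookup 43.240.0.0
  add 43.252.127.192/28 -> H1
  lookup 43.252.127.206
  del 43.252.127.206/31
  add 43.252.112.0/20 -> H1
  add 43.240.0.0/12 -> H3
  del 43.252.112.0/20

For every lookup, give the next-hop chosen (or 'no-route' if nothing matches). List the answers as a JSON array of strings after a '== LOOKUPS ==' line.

Trace:
  add 85.43.227.32/28 -> H2 at depth 28
  - 85.43.227.32/28 clear@28
  add 85.43.227.0/24 -> H4 at depth 24
  lookup 85.43.227.96: bits 0101010100101011111000110 walk d0:-→d1:-→d2:-→d3:-→d4:-→d5:-→d6:-→d7:-→d8:-→d9:-→d10:-→d11:-→d12:-→d13:-→d14:-→d15:-→d16:-→d17:-→d18:-→d19:-→d20:-→d21:-→d22:-→d23:-→d24:H4→d25:- -> H4
  add 43.252.127.206/31 -> H0 at depth 31
  add 43.0.0.0/8 -> H4 at depth 8
  add 43.240.0.0/12 -> H1 at depth 12
  add 43.252.127.192/27 -> H4 at depth 27
  add 43.240.0.0/12 -> H0 at depth 12
  - 43.0.0.0/8 clear@8
  add 32.0.0.0/4 -> H2 at depth 4
  lookup 43.252.127.192: bits 0010101111111100011111111100 walk d0:-→d1:-→d2:-→d3:-→d4:H2→d5:-→d6:-→d7:-→d8:-→d9:-→d10:-→d11:-→d12:H0→d13:-→d14:-→d15:-→d16:-→d17:-→d18:-→d19:-→d20:-→d21:-→d22:-→d23:-→d24:-→d25:-→d26:-→d27:H4→d28:- -> H4
  add 0.0.0.0/0 -> H4 at depth 0
  lookup 43.240.0.0: bits 001010111111 walk d0:H4→d1:-→d2:-→d3:-→d4:H2→d5:-→d6:-→d7:-→d8:-→d9:-→d10:-→d11:-→d12:H0 -> H0
  add 43.252.127.192/28 -> H1 at depth 28
  lookup 43.252.127.206: bits 0010101111111100011111111100111 walk d0:H4→d1:-→d2:-→d3:-→d4:H2→d5:-→d6:-→d7:-→d8:-→d9:-→d10:-→d11:-→d12:H0→d13:-→d14:-→d15:-→d16:-→d17:-→d18:-→d19:-→d20:-→d21:-→d22:-→d23:-→d24:-→d25:-→d26:-→d27:H4→d28:H1→d29:-→d30:-→d31:H0 -> H0
  - 43.252.127.206/31 clear@31
  add 43.252.112.0/20 -> H1 at depth 20
  add 43.240.0.0/12 -> H3 at depth 12
  - 43.252.112.0/20 clear@20

== LOOKUPS ==
["H4","H4","H0","H0"]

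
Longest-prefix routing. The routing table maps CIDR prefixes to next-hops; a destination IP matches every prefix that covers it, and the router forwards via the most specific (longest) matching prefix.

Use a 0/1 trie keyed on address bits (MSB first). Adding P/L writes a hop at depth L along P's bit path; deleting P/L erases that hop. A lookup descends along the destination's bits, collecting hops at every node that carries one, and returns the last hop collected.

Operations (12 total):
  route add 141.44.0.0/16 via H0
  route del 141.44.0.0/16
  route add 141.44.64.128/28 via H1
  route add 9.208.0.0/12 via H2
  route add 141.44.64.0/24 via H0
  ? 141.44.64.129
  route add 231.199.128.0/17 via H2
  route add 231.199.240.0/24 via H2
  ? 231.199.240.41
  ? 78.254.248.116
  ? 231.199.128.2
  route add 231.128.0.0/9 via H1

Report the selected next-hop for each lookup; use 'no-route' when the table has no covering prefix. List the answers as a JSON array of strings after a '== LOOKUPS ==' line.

Trace:
  add 141.44.0.0/16 -> H0 at depth 16
  del 141.44.0.0/16 (clear depth 16)
  add 141.44.64.128/28 -> H1 at depth 28
  add 9.208.0.0/12 -> H2 at depth 12
  add 141.44.64.0/24 -> H0 at depth 24
  lookup 141.44.64.129: bits 1000110100101100010000001000 walk d0:-→d1:-→d2:-→d3:-→d4:-→d5:-→d6:-→d7:-→d8:-→d9:-→d10:-→d11:-→d12:-→d13:-→d14:-→d15:-→d16:-→d17:-→d18:-→d19:-→d20:-→d21:-→d22:-→d23:-→d24:H0→d25:-→d26:-→d27:-→d28:H1 -> H1
  add 231.199.128.0/17 -> H2 at depth 17
  add 231.199.240.0/24 -> H2 at depth 24
  lookup 231.199.240.41: bits 111001111100011111110000 walk d0:-→d1:-→d2:-→d3:-→d4:-→d5:-→d6:-→d7:-→d8:-→d9:-→d10:-→d11:-→d12:-→d13:-→d14:-→d15:-→d16:-→d17:H2→d18:-→d19:-→d20:-→d21:-→d22:-→d23:-→d24:H2 -> H2
  lookup 78.254.248.116: bits 0 walk d0:-→d1:- -> no-route
  lookup 231.199.128.2: bits 11100111110001111 walk d0:-→d1:-→d2:-→d3:-→d4:-→d5:-→d6:-→d7:-→d8:-→d9:-→d10:-→d11:-→d12:-→d13:-→d14:-→d15:-→d16:-→d17:H2 -> H2
  add 231.128.0.0/9 -> H1 at depth 9

== LOOKUPS ==
["H1","H2","no-route","H2"]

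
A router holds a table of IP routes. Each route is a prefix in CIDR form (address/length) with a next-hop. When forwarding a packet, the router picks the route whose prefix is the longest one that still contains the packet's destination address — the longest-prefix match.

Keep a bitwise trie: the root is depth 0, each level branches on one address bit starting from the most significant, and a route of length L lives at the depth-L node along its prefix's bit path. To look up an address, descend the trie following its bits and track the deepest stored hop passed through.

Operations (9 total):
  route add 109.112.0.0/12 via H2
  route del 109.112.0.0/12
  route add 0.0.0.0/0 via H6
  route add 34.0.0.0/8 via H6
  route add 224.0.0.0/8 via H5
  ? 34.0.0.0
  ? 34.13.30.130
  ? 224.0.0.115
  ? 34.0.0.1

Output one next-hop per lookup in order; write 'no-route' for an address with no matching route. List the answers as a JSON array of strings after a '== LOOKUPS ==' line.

Process each operation:
  add 109.112.0.0/12 -> H2 at depth 12
  - 109.112.0.0/12 clear@12
  add 0.0.0.0/0 -> H6 at depth 0
  add 34.0.0.0/8 -> H6 at depth 8
  add 224.0.0.0/8 -> H5 at depth 8
  lookup 34.0.0.0: bits 00100010 walk d0:H6→d1:-→d2:-→d3:-→d4:-→d5:-→d6:-→d7:-→d8:H6 -> H6
  lookup 34.13.30.130: bits 00100010 walk d0:H6→d1:-→d2:-→d3:-→d4:-→d5:-→d6:-→d7:-→d8:H6 -> H6
  lookup 224.0.0.115: bits 11100000 walk d0:H6→d1:-→d2:-→d3:-→d4:-→d5:-→d6:-→d7:-→d8:H5 -> H5
  lookup 34.0.0.1: bits 00100010 walk d0:H6→d1:-→d2:-→d3:-→d4:-→d5:-→d6:-→d7:-→d8:H6 -> H6

== LOOKUPS ==
["H6","H6","H5","H6"]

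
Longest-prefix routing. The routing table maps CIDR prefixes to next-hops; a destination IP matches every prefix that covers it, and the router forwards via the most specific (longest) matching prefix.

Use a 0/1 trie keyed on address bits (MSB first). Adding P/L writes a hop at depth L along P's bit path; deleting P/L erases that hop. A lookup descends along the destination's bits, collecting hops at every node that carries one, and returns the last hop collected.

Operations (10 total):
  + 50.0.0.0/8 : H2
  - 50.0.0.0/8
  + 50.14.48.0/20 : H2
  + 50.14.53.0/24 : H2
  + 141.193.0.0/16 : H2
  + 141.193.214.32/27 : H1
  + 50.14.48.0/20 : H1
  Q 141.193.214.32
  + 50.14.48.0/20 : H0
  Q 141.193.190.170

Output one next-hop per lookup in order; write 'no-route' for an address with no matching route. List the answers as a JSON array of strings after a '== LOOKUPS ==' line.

Apply in order:
  + 50.0.0.0/8 (H2) depth=8
  - 50.0.0.0/8 clear@8
  + 50.14.48.0/20 (H2) depth=20
  + 50.14.53.0/24 (H2) depth=24
  + 141.193.0.0/16 (H2) depth=16
  + 141.193.214.32/27 (H1) depth=27
  + 50.14.48.0/20 (H1) depth=20
  Q 141.193.214.32: descend 100011011100000111010110001 ; hops seen [H2,H1] ; pick H1
  + 50.14.48.0/20 (H0) depth=20
  Q 141.193.190.170: descend 10001101110000011 ; hops seen [H2] ; pick H2

== LOOKUPS ==
["H1","H2"]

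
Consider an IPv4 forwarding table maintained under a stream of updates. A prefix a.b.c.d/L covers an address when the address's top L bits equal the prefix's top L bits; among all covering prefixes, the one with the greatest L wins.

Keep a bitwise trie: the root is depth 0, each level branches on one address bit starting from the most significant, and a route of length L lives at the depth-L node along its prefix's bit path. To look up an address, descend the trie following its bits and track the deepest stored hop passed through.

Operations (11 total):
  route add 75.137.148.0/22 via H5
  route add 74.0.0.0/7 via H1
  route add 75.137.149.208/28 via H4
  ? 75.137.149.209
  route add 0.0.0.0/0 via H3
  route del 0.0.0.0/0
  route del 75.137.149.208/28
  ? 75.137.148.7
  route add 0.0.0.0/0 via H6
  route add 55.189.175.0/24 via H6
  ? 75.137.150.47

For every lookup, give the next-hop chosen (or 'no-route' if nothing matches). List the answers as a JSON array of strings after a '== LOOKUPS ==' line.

Apply in order:
  + 75.137.148.0/22 (H5) depth=22
  + 74.0.0.0/7 (H1) depth=7
  + 75.137.149.208/28 (H4) depth=28
  Q 75.137.149.209: descend 0100101110001001100101011101 ; hops seen [H1,H5,H4] ; pick H4
  + 0.0.0.0/0 (H3) depth=0
  - 0.0.0.0/0 clear@0
  - 75.137.149.208/28 clear@28
  Q 75.137.148.7: descend 01001011100010011001010 ; hops seen [H1,H5] ; pick H5
  + 0.0.0.0/0 (H6) depth=0
  + 55.189.175.0/24 (H6) depth=24
  Q 75.137.150.47: descend 0100101110001001100101 ; hops seen [H6,H1,H5] ; pick H5

== LOOKUPS ==
["H4","H5","H5"]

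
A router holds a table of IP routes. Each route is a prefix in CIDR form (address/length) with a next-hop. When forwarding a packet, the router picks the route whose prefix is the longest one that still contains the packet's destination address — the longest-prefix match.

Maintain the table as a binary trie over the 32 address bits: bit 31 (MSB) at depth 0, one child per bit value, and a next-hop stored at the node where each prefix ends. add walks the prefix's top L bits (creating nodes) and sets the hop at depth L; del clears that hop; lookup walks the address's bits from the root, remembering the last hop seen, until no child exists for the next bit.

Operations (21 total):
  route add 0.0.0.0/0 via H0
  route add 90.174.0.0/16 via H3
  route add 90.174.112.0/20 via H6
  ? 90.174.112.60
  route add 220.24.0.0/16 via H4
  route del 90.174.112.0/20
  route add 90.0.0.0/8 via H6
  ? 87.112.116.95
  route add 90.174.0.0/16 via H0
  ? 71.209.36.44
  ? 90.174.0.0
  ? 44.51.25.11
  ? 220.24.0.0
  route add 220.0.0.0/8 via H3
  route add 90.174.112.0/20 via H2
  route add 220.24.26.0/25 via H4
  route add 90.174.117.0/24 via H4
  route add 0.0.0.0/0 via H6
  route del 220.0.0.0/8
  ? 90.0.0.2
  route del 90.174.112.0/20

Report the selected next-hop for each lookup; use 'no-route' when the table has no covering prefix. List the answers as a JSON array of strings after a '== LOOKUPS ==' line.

Process each operation:
  add 0.0.0.0/0 -> H0 at depth 0
  add 90.174.0.0/16 -> H3 at depth 16
  add 90.174.112.0/20 -> H6 at depth 20
  Q 90.174.112.60: descend 01011010101011100111 ; hops seen [H0,H3,H6] ; pick H6
  add 220.24.0.0/16 -> H4 at depth 16
  - 90.174.112.0/20 clear@20
  add 90.0.0.0/8 -> H6 at depth 8
  Q 87.112.116.95: descend 0101 ; hops seen [H0] ; pick H0
  add 90.174.0.0/16 -> H0 at depth 16
  Q 71.209.36.44: descend 010 ; hops seen [H0] ; pick H0
  Q 90.174.0.0: descend 01011010101011100 ; hops seen [H0,H6,H0] ; pick H0
  Q 44.51.25.11: descend 0 ; hops seen [H0] ; pick H0
  Q 220.24.0.0: descend 1101110000011000 ; hops seen [H0,H4] ; pick H4
  add 220.0.0.0/8 -> H3 at depth 8
  add 90.174.112.0/20 -> H2 at depth 20
  add 220.24.26.0/25 -> H4 at depth 25
  add 90.174.117.0/24 -> H4 at depth 24
  add 0.0.0.0/0 -> H6 at depth 0
  - 220.0.0.0/8 clear@8
  Q 90.0.0.2: descend 01011010 ; hops seen [H6,H6] ; pick H6
  - 90.174.112.0/20 clear@20

== LOOKUPS ==
["H6","H0","H0","H0","H0","H4","H6"]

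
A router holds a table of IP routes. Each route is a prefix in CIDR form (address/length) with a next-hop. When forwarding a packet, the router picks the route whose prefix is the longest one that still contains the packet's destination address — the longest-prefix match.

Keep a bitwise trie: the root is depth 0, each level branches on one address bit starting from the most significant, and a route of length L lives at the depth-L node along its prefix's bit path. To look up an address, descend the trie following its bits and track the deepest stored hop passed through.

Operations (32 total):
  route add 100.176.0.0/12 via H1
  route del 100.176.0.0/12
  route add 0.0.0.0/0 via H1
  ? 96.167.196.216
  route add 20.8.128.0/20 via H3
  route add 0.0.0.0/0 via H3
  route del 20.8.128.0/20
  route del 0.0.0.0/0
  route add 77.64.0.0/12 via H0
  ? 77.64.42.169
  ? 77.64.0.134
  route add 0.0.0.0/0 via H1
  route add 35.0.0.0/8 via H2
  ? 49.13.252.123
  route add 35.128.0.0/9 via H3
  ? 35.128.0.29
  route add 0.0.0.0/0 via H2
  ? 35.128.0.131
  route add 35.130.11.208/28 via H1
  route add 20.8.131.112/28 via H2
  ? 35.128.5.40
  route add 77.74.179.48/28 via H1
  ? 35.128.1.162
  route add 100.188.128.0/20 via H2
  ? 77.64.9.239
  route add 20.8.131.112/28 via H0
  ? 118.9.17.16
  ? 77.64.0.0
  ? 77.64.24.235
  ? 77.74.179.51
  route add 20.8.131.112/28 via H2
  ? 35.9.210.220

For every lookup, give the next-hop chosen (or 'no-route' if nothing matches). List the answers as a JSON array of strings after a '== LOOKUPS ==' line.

Trace:
  add 100.176.0.0/12 -> H1 at depth 12
  del 100.176.0.0/12 (clear depth 12)
  add 0.0.0.0/0 -> H1 at depth 0
  Q 96.167.196.216: descend 01100 ; hops seen [H1] ; pick H1
  add 20.8.128.0/20 -> H3 at depth 20
  add 0.0.0.0/0 -> H3 at depth 0
  del 20.8.128.0/20 (clear depth 20)
  del 0.0.0.0/0 (clear depth 0)
  add 77.64.0.0/12 -> H0 at depth 12
  Q 77.64.42.169: descend 010011010100 ; hops seen [H0] ; pick H0
  Q 77.64.0.134: descend 010011010100 ; hops seen [H0] ; pick H0
  add 0.0.0.0/0 -> H1 at depth 0
  add 35.0.0.0/8 -> H2 at depth 8
  Q 49.13.252.123: descend 001 ; hops seen [H1] ; pick H1
  add 35.128.0.0/9 -> H3 at depth 9
  Q 35.128.0.29: descend 001000111 ; hops seen [H1,H2,H3] ; pick H3
  add 0.0.0.0/0 -> H2 at depth 0
  Q 35.128.0.131: descend 001000111 ; hops seen [H2,H2,H3] ; pick H3
  add 35.130.11.208/28 -> H1 at depth 28
  add 20.8.131.112/28 -> H2 at depth 28
  Q 35.128.5.40: descend 00100011100000 ; hops seen [H2,H2,H3] ; pick H3
  add 77.74.179.48/28 -> H1 at depth 28
  Q 35.128.1.162: descend 00100011100000 ; hops seen [H2,H2,H3] ; pick H3
  add 100.188.128.0/20 -> H2 at depth 20
  Q 77.64.9.239: descend 010011010100 ; hops seen [H2,H0] ; pick H0
  add 20.8.131.112/28 -> H0 at depth 28
  Q 118.9.17.16: descend 011 ; hops seen [H2] ; pick H2
  Q 77.64.0.0: descend 010011010100 ; hops seen [H2,H0] ; pick H0
  Q 77.64.24.235: descend 010011010100 ; hops seen [H2,H0] ; pick H0
  Q 77.74.179.51: descend 0100110101001010101100110011 ; hops seen [H2,H0,H1] ; pick H1
  add 20.8.131.112/28 -> H2 at depth 28
  Q 35.9.210.220: descend 00100011 ; hops seen [H2,H2] ; pick H2

== LOOKUPS ==
["H1","H0","H0","H1","H3","H3","H3","H3","H0","H2","H0","H0","H1","H2"]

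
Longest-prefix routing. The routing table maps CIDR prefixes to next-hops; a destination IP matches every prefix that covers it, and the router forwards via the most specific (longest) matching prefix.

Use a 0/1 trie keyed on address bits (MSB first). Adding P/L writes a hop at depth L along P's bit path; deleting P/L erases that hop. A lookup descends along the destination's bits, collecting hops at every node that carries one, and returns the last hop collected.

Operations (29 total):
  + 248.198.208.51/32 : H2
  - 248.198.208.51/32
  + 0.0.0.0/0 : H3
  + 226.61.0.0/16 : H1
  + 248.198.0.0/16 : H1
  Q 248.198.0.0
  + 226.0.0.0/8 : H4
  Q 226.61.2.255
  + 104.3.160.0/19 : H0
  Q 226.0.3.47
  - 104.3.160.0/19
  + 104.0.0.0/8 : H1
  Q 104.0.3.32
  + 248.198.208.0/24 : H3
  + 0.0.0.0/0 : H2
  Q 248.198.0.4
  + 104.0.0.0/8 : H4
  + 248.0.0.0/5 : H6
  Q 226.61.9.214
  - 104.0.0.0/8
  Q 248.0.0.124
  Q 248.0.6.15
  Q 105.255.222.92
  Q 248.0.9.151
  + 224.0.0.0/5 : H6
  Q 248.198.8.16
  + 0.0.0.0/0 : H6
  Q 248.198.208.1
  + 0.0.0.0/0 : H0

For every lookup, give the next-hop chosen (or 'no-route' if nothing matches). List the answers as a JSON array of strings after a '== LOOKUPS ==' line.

Trace:
  + 248.198.208.51/32 (H2) depth=32
  del 248.198.208.51/32 (clear depth 32)
  + 0.0.0.0/0 (H3) depth=0
  + 226.61.0.0/16 (H1) depth=16
  + 248.198.0.0/16 (H1) depth=16
  lookup 248.198.0.0: bits 1111100011000110 walk d0:H3→d1:-→d2:-→d3:-→d4:-→d5:-→d6:-→d7:-→d8:-→d9:-→d10:-→d11:-→d12:-→d13:-→d14:-→d15:-→d16:H1 -> H1
  + 226.0.0.0/8 (H4) depth=8
  lookup 226.61.2.255: bits 1110001000111101 walk d0:H3→d1:-→d2:-→d3:-→d4:-→d5:-→d6:-→d7:-→d8:H4→d9:-→d10:-→d11:-→d12:-→d13:-→d14:-→d15:-→d16:H1 -> H1
  + 104.3.160.0/19 (H0) depth=19
  lookup 226.0.3.47: bits 1110001000 walk d0:H3→d1:-→d2:-→d3:-→d4:-→d5:-→d6:-→d7:-→d8:H4→d9:-→d10:- -> H4
  del 104.3.160.0/19 (clear depth 19)
  + 104.0.0.0/8 (H1) depth=8
  lookup 104.0.3.32: bits 01101000000000 walk d0:H3→d1:-→d2:-→d3:-→d4:-→d5:-→d6:-→d7:-→d8:H1→d9:-→d10:-→d11:-→d12:-→d13:-→d14:- -> H1
  + 248.198.208.0/24 (H3) depth=24
  + 0.0.0.0/0 (H2) depth=0
  lookup 248.198.0.4: bits 1111100011000110 walk d0:H2→d1:-→d2:-→d3:-→d4:-→d5:-→d6:-→d7:-→d8:-→d9:-→d10:-→d11:-→d12:-→d13:-→d14:-→d15:-→d16:H1 -> H1
  + 104.0.0.0/8 (H4) depth=8
  + 248.0.0.0/5 (H6) depth=5
  lookup 226.61.9.214: bits 1110001000111101 walk d0:H2→d1:-→d2:-→d3:-→d4:-→d5:-→d6:-→d7:-→d8:H4→d9:-→d10:-→d11:-→d12:-→d13:-→d14:-→d15:-→d16:H1 -> H1
  del 104.0.0.0/8 (clear depth 8)
  lookup 248.0.0.124: bits 11111000 walk d0:H2→d1:-→d2:-→d3:-→d4:-→d5:H6→d6:-→d7:-→d8:- -> H6
  lookup 248.0.6.15: bits 11111000 walk d0:H2→d1:-→d2:-→d3:-→d4:-→d5:H6→d6:-→d7:-→d8:- -> H6
  lookup 105.255.222.92: bits 0110100 walk d0:H2→d1:-→d2:-→d3:-→d4:-→d5:-→d6:-→d7:- -> H2
  lookup 248.0.9.151: bits 11111000 walk d0:H2→d1:-→d2:-→d3:-→d4:-→d5:H6→d6:-→d7:-→d8:- -> H6
  + 224.0.0.0/5 (H6) depth=5
  lookup 248.198.8.16: bits 1111100011000110 walk d0:H2→d1:-→d2:-→d3:-→d4:-→d5:H6→d6:-→d7:-→d8:-→d9:-→d10:-→d11:-→d12:-→d13:-→d14:-→d15:-→d16:H1 -> H1
  + 0.0.0.0/0 (H6) depth=0
  lookup 248.198.208.1: bits 11111000110001101101000000 walk d0:H6→d1:-→d2:-→d3:-→d4:-→d5:H6→d6:-→d7:-→d8:-→d9:-→d10:-→d11:-→d12:-→d13:-→d14:-→d15:-→d16:H1→d17:-→d18:-→d19:-→d20:-→d21:-→d22:-→d23:-→d24:H3→d25:-→d26:- -> H3
  + 0.0.0.0/0 (H0) depth=0

== LOOKUPS ==
["H1","H1","H4","H1","H1","H1","H6","H6","H2","H6","H1","H3"]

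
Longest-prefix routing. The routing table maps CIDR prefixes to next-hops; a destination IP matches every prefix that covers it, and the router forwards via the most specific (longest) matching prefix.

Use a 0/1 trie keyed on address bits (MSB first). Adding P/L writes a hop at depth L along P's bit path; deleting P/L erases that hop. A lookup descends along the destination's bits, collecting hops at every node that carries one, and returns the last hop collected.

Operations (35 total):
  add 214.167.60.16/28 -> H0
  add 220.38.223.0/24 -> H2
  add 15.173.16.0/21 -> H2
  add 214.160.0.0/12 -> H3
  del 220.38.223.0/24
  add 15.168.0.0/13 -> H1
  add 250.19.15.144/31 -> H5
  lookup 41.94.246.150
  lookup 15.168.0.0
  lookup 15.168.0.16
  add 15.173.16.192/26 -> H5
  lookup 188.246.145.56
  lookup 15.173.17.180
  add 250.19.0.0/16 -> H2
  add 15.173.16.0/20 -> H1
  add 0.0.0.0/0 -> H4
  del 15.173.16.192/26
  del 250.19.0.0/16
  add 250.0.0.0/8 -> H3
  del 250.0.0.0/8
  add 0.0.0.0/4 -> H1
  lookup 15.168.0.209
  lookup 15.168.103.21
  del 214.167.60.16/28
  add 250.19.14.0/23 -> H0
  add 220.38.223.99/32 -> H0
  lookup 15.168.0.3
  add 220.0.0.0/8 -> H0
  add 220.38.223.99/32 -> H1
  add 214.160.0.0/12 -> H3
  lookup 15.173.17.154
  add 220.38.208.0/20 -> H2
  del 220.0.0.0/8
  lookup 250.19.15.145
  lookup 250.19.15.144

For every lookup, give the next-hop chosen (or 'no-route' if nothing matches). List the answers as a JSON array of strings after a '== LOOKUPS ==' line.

Apply in order:
  + 214.167.60.16/28 (H0) depth=28
  + 220.38.223.0/24 (H2) depth=24
  + 15.173.16.0/21 (H2) depth=21
  + 214.160.0.0/12 (H3) depth=12
  del 220.38.223.0/24 (clear depth 24)
  + 15.168.0.0/13 (H1) depth=13
  + 250.19.15.144/31 (H5) depth=31
  Q 41.94.246.150: descend 00 ; hops seen [∅] ; pick no-route
  Q 15.168.0.0: descend 0000111110101 ; hops seen [H1] ; pick H1
  Q 15.168.0.16: descend 0000111110101 ; hops seen [H1] ; pick H1
  + 15.173.16.192/26 (H5) depth=26
  Q 188.246.145.56: descend 1 ; hops seen [∅] ; pick no-route
  Q 15.173.17.180: descend 00001111101011010001000 ; hops seen [H1,H2] ; pick H2
  + 250.19.0.0/16 (H2) depth=16
  + 15.173.16.0/20 (H1) depth=20
  + 0.0.0.0/0 (H4) depth=0
  del 15.173.16.192/26 (clear depth 26)
  del 250.19.0.0/16 (clear depth 16)
  + 250.0.0.0/8 (H3) depth=8
  del 250.0.0.0/8 (clear depth 8)
  + 0.0.0.0/4 (H1) depth=4
  Q 15.168.0.209: descend 0000111110101 ; hops seen [H4,H1,H1] ; pick H1
  Q 15.168.103.21: descend 0000111110101 ; hops seen [H4,H1,H1] ; pick H1
  del 214.167.60.16/28 (clear depth 28)
  + 250.19.14.0/23 (H0) depth=23
  + 220.38.223.99/32 (H0) depth=32
  Q 15.168.0.3: descend 0000111110101 ; hops seen [H4,H1,H1] ; pick H1
  + 220.0.0.0/8 (H0) depth=8
  + 220.38.223.99/32 (H1) depth=32
  + 214.160.0.0/12 (H3) depth=12
  Q 15.173.17.154: descend 00001111101011010001000 ; hops seen [H4,H1,H1,H1,H2] ; pick H2
  + 220.38.208.0/20 (H2) depth=20
  del 220.0.0.0/8 (clear depth 8)
  Q 250.19.15.145: descend 1111101000010011000011111001000 ; hops seen [H4,H0,H5] ; pick H5
  Q 250.19.15.144: descend 1111101000010011000011111001000 ; hops seen [H4,H0,H5] ; pick H5

== LOOKUPS ==
["no-route","H1","H1","no-route","H2","H1","H1","H1","H2","H5","H5"]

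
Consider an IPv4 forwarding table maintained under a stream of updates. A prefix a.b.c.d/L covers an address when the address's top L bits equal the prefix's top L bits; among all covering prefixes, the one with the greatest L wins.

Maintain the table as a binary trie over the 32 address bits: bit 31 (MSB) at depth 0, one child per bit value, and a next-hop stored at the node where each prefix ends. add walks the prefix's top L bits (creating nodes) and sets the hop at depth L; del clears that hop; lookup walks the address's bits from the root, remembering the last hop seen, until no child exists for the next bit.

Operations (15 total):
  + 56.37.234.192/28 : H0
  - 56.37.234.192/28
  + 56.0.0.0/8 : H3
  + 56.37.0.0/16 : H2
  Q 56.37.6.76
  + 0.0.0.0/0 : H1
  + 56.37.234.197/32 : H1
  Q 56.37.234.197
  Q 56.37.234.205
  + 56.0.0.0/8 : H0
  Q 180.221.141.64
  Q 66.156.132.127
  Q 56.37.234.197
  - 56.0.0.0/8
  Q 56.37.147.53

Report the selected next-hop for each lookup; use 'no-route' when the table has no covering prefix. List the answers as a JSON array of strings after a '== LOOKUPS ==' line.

Process each operation:
  + 56.37.234.192/28 (H0) depth=28
  - 56.37.234.192/28 clear@28
  + 56.0.0.0/8 (H3) depth=8
  + 56.37.0.0/16 (H2) depth=16
  Q 56.37.6.76: descend 0011100000100101 ; hops seen [H3,H2] ; pick H2
  + 0.0.0.0/0 (H1) depth=0
  + 56.37.234.197/32 (H1) depth=32
  Q 56.37.234.197: descend 00111000001001011110101011000101 ; hops seen [H1,H3,H2,H1] ; pick H1
  Q 56.37.234.205: descend 0011100000100101111010101100 ; hops seen [H1,H3,H2] ; pick H2
  + 56.0.0.0/8 (H0) depth=8
  Q 180.221.141.64: descend ε ; hops seen [H1] ; pick H1
  Q 66.156.132.127: descend 0 ; hops seen [H1] ; pick H1
  Q 56.37.234.197: descend 00111000001001011110101011000101 ; hops seen [H1,H0,H2,H1] ; pick H1
  - 56.0.0.0/8 clear@8
  Q 56.37.147.53: descend 00111000001001011 ; hops seen [H1,H2] ; pick H2

== LOOKUPS ==
["H2","H1","H2","H1","H1","H1","H2"]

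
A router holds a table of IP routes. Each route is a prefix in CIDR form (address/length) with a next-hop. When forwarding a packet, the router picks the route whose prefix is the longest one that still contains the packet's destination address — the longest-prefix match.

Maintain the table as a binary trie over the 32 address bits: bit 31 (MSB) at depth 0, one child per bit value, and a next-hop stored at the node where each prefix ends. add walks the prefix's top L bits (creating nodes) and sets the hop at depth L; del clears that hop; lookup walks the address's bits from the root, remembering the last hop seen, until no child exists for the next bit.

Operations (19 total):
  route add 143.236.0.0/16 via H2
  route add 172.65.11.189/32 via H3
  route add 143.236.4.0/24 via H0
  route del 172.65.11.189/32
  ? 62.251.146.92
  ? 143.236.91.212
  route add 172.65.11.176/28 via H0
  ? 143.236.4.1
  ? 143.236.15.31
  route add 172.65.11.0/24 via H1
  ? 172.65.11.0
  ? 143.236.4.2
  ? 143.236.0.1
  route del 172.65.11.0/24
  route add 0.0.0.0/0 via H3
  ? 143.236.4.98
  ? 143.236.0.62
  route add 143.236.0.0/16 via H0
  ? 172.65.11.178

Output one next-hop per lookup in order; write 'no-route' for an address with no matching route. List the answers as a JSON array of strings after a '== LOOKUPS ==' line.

Process each operation:
  + 143.236.0.0/16 (H2) depth=16
  + 172.65.11.189/32 (H3) depth=32
  + 143.236.4.0/24 (H0) depth=24
  - 172.65.11.189/32 clear@32
  lookup 62.251.146.92: bits ε walk d0:- -> no-route
  lookup 143.236.91.212: bits 10001111111011000 walk d0:-→d1:-→d2:-→d3:-→d4:-→d5:-→d6:-→d7:-→d8:-→d9:-→d10:-→d11:-→d12:-→d13:-→d14:-→d15:-→d16:H2→d17:- -> H2
  + 172.65.11.176/28 (H0) depth=28
  lookup 143.236.4.1: bits 100011111110110000000100 walk d0:-→d1:-→d2:-→d3:-→d4:-→d5:-→d6:-→d7:-→d8:-→d9:-→d10:-→d11:-→d12:-→d13:-→d14:-→d15:-→d16:H2→d17:-→d18:-→d19:-→d20:-→d21:-→d22:-→d23:-→d24:H0 -> H0
  lookup 143.236.15.31: bits 10001111111011000000 walk d0:-→d1:-→d2:-→d3:-→d4:-→d5:-→d6:-→d7:-→d8:-→d9:-→d10:-→d11:-→d12:-→d13:-→d14:-→d15:-→d16:H2→d17:-→d18:-→d19:-→d20:- -> H2
  + 172.65.11.0/24 (H1) depth=24
  lookup 172.65.11.0: bits 101011000100000100001011 walk d0:-→d1:-→d2:-→d3:-→d4:-→d5:-→d6:-→d7:-→d8:-→d9:-→d10:-→d11:-→d12:-→d13:-→d14:-→d15:-→d16:-→d17:-→d18:-→d19:-→d20:-→d21:-→d22:-→d23:-→d24:H1 -> H1
  lookup 143.236.4.2: bits 100011111110110000000100 walk d0:-→d1:-→d2:-→d3:-→d4:-→d5:-→d6:-→d7:-→d8:-→d9:-→d10:-→d11:-→d12:-→d13:-→d14:-→d15:-→d16:H2→d17:-→d18:-→d19:-→d20:-→d21:-→d22:-→d23:-→d24:H0 -> H0
  lookup 143.236.0.1: bits 100011111110110000000 walk d0:-→d1:-→d2:-→d3:-→d4:-→d5:-→d6:-→d7:-→d8:-→d9:-→d10:-→d11:-→d12:-→d13:-→d14:-→d15:-→d16:H2→d17:-→d18:-→d19:-→d20:-→d21:- -> H2
  - 172.65.11.0/24 clear@24
  + 0.0.0.0/0 (H3) depth=0
  lookup 143.236.4.98: bits 100011111110110000000100 walk d0:H3→d1:-→d2:-→d3:-→d4:-→d5:-→d6:-→d7:-→d8:-→d9:-→d10:-→d11:-→d12:-→d13:-→d14:-→d15:-→d16:H2→d17:-→d18:-→d19:-→d20:-→d21:-→d22:-→d23:-→d24:H0 -> H0
  lookup 143.236.0.62: bits 100011111110110000000 walk d0:H3→d1:-→d2:-→d3:-→d4:-→d5:-→d6:-→d7:-→d8:-→d9:-→d10:-→d11:-→d12:-→d13:-→d14:-→d15:-→d16:H2→d17:-→d18:-→d19:-→d20:-→d21:- -> H2
  + 143.236.0.0/16 (H0) depth=16
  lookup 172.65.11.178: bits 1010110001000001000010111011 walk d0:H3→d1:-→d2:-→d3:-→d4:-→d5:-→d6:-→d7:-→d8:-→d9:-→d10:-→d11:-→d12:-→d13:-→d14:-→d15:-→d16:-→d17:-→d18:-→d19:-→d20:-→d21:-→d22:-→d23:-→d24:-→d25:-→d26:-→d27:-→d28:H0 -> H0

== LOOKUPS ==
["no-route","H2","H0","H2","H1","H0","H2","H0","H2","H0"]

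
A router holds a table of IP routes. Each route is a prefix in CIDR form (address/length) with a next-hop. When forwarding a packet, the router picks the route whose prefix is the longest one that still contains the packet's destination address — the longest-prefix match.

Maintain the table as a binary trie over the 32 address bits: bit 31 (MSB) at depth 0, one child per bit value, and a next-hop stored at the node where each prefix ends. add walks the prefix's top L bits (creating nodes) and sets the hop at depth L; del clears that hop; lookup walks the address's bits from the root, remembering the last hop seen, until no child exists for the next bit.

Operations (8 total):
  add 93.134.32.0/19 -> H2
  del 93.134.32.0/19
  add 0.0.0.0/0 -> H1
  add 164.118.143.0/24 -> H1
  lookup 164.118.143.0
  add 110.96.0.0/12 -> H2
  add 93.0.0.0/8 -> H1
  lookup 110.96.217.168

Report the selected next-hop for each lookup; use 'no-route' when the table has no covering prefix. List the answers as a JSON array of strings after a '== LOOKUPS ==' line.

Process each operation:
  add 93.134.32.0/19 -> H2 at depth 19
  - 93.134.32.0/19 clear@19
  add 0.0.0.0/0 -> H1 at depth 0
  add 164.118.143.0/24 -> H1 at depth 24
  lookup 164.118.143.0: bits 101001000111011010001111 walk d0:H1→d1:-→d2:-→d3:-→d4:-→d5:-→d6:-→d7:-→d8:-→d9:-→d10:-→d11:-→d12:-→d13:-→d14:-→d15:-→d16:-→d17:-→d18:-→d19:-→d20:-→d21:-→d22:-→d23:-→d24:H1 -> H1
  add 110.96.0.0/12 -> H2 at depth 12
  add 93.0.0.0/8 -> H1 at depth 8
  lookup 110.96.217.168: bits 011011100110 walk d0:H1→d1:-→d2:-→d3:-→d4:-→d5:-→d6:-→d7:-→d8:-→d9:-→d10:-→d11:-→d12:H2 -> H2

== LOOKUPS ==
["H1","H2"]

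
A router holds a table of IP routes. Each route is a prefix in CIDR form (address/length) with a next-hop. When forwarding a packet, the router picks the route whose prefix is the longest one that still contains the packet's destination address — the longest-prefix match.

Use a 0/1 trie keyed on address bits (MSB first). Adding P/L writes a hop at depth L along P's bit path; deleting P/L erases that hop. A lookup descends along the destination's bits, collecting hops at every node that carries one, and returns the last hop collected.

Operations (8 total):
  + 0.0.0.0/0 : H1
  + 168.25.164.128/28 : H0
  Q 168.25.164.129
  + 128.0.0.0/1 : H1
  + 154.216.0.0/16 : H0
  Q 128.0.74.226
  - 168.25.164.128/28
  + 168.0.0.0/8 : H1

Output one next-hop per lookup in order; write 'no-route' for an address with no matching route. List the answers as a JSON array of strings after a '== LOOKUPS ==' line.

Process each operation:
  add 0.0.0.0/0 -> H1 at depth 0
  add 168.25.164.128/28 -> H0 at depth 28
  lookup 168.25.164.129: bits 1010100000011001101001001000 walk d0:H1→d1:-→d2:-→d3:-→d4:-→d5:-→d6:-→d7:-→d8:-→d9:-→d10:-→d11:-→d12:-→d13:-→d14:-→d15:-→d16:-→d17:-→d18:-→d19:-→d20:-→d21:-→d22:-→d23:-→d24:-→d25:-→d26:-→d27:-→d28:H0 -> H0
  add 128.0.0.0/1 -> H1 at depth 1
  add 154.216.0.0/16 -> H0 at depth 16
  lookup 128.0.74.226: bits 100 walk d0:H1→d1:H1→d2:-→d3:- -> H1
  del 168.25.164.128/28 (clear depth 28)
  add 168.0.0.0/8 -> H1 at depth 8

== LOOKUPS ==
["H0","H1"]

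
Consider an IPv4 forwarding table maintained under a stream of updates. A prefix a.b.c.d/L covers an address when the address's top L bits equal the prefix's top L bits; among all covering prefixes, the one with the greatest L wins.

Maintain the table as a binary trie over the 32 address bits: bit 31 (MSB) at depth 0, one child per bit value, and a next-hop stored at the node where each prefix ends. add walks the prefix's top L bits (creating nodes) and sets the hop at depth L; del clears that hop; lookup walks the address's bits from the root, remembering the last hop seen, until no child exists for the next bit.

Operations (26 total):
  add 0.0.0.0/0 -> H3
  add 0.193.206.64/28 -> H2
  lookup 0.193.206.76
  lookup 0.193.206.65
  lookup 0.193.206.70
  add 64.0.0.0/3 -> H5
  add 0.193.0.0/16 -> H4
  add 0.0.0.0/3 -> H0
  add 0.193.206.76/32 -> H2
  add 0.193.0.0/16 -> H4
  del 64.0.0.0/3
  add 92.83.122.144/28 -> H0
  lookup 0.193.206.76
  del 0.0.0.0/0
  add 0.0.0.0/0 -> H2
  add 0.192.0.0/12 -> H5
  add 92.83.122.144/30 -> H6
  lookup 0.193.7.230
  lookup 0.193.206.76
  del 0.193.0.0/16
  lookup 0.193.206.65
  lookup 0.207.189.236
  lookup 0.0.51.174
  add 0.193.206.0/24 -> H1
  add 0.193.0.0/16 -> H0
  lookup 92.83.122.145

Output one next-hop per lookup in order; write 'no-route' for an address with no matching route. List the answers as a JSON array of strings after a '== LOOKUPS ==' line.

Trace:
  + 0.0.0.0/0 (H3) depth=0
  + 0.193.206.64/28 (H2) depth=28
  ? 0.193.206.76  path d0:H3→d1:-→d2:-→d3:-→d4:-→d5:-→d6:-→d7:-→d8:-→d9:-→d10:-→d11:-→d12:-→d13:-→d14:-→d15:-→d16:-→d17:-→d18:-→d19:-→d20:-→d21:-→d22:-→d23:-→d24:-→d25:-→d26:-→d27:-→d28:H2  best=H2
  ? 0.193.206.65  path d0:H3→d1:-→d2:-→d3:-→d4:-→d5:-→d6:-→d7:-→d8:-→d9:-→d10:-→d11:-→d12:-→d13:-→d14:-→d15:-→d16:-→d17:-→d18:-→d19:-→d20:-→d21:-→d22:-→d23:-→d24:-→d25:-→d26:-→d27:-→d28:H2  best=H2
  ? 0.193.206.70  path d0:H3→d1:-→d2:-→d3:-→d4:-→d5:-→d6:-→d7:-→d8:-→d9:-→d10:-→d11:-→d12:-→d13:-→d14:-→d15:-→d16:-→d17:-→d18:-→d19:-→d20:-→d21:-→d22:-→d23:-→d24:-→d25:-→d26:-→d27:-→d28:H2  best=H2
  + 64.0.0.0/3 (H5) depth=3
  + 0.193.0.0/16 (H4) depth=16
  + 0.0.0.0/3 (H0) depth=3
  + 0.193.206.76/32 (H2) depth=32
  + 0.193.0.0/16 (H4) depth=16
  del 64.0.0.0/3 (clear depth 3)
  + 92.83.122.144/28 (H0) depth=28
  ? 0.193.206.76  path d0:H3→d1:-→d2:-→d3:H0→d4:-→d5:-→d6:-→d7:-→d8:-→d9:-→d10:-→d11:-→d12:-→d13:-→d14:-→d15:-→d16:H4→d17:-→d18:-→d19:-→d20:-→d21:-→d22:-→d23:-→d24:-→d25:-→d26:-→d27:-→d28:H2→d29:-→d30:-→d31:-→d32:H2  best=H2
  del 0.0.0.0/0 (clear depth 0)
  + 0.0.0.0/0 (H2) depth=0
  + 0.192.0.0/12 (H5) depth=12
  + 92.83.122.144/30 (H6) depth=30
  ? 0.193.7.230  path d0:H2→d1:-→d2:-→d3:H0→d4:-→d5:-→d6:-→d7:-→d8:-→d9:-→d10:-→d11:-→d12:H5→d13:-→d14:-→d15:-→d16:H4  best=H4
  ? 0.193.206.76  path d0:H2→d1:-→d2:-→d3:H0→d4:-→d5:-→d6:-→d7:-→d8:-→d9:-→d10:-→d11:-→d12:H5→d13:-→d14:-→d15:-→d16:H4→d17:-→d18:-→d19:-→d20:-→d21:-→d22:-→d23:-→d24:-→d25:-→d26:-→d27:-→d28:H2→d29:-→d30:-→d31:-→d32:H2  best=H2
  del 0.193.0.0/16 (clear depth 16)
  ? 0.193.206.65  path d0:H2→d1:-→d2:-→d3:H0→d4:-→d5:-→d6:-→d7:-→d8:-→d9:-→d10:-→d11:-→d12:H5→d13:-→d14:-→d15:-→d16:-→d17:-→d18:-→d19:-→d20:-→d21:-→d22:-→d23:-→d24:-→d25:-→d26:-→d27:-→d28:H2  best=H2
  ? 0.207.189.236  path d0:H2→d1:-→d2:-→d3:H0→d4:-→d5:-→d6:-→d7:-→d8:-→d9:-→d10:-→d11:-→d12:H5  best=H5
  ? 0.0.51.174  path d0:H2→d1:-→d2:-→d3:H0→d4:-→d5:-→d6:-→d7:-→d8:-  best=H0
  + 0.193.206.0/24 (H1) depth=24
  + 0.193.0.0/16 (H0) depth=16
  ? 92.83.122.145  path d0:H2→d1:-→d2:-→d3:-→d4:-→d5:-→d6:-→d7:-→d8:-→d9:-→d10:-→d11:-→d12:-→d13:-→d14:-→d15:-→d16:-→d17:-→d18:-→d19:-→d20:-→d21:-→d22:-→d23:-→d24:-→d25:-→d26:-→d27:-→d28:H0→d29:-→d30:H6  best=H6

== LOOKUPS ==
["H2","H2","H2","H2","H4","H2","H2","H5","H0","H6"]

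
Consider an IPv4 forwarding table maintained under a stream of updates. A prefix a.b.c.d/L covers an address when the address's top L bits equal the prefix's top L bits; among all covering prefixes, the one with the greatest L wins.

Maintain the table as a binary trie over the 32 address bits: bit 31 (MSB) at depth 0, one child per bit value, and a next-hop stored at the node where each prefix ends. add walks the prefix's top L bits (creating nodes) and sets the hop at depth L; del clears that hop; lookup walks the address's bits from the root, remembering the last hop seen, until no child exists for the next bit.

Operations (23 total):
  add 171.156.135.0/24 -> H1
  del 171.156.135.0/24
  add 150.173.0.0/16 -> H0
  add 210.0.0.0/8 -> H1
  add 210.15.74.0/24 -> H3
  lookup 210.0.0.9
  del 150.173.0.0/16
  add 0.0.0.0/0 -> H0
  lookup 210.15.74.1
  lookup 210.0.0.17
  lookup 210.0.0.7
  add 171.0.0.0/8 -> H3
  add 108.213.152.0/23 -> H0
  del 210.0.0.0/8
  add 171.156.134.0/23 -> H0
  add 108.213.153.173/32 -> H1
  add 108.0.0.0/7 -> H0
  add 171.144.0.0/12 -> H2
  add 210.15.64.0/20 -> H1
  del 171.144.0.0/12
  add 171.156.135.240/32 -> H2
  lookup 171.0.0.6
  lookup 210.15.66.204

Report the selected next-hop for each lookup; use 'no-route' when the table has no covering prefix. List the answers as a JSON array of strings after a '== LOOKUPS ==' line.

Trace:
  add 171.156.135.0/24 -> H1 at depth 24
  - 171.156.135.0/24 clear@24
  add 150.173.0.0/16 -> H0 at depth 16
  add 210.0.0.0/8 -> H1 at depth 8
  add 210.15.74.0/24 -> H3 at depth 24
  Q 210.0.0.9: descend 110100100000 ; hops seen [H1] ; pick H1
  - 150.173.0.0/16 clear@16
  add 0.0.0.0/0 -> H0 at depth 0
  Q 210.15.74.1: descend 110100100000111101001010 ; hops seen [H0,H1,H3] ; pick H3
  Q 210.0.0.17: descend 110100100000 ; hops seen [H0,H1] ; pick H1
  Q 210.0.0.7: descend 110100100000 ; hops seen [H0,H1] ; pick H1
  add 171.0.0.0/8 -> H3 at depth 8
  add 108.213.152.0/23 -> H0 at depth 23
  - 210.0.0.0/8 clear@8
  add 171.156.134.0/23 -> H0 at depth 23
  add 108.213.153.173/32 -> H1 at depth 32
  add 108.0.0.0/7 -> H0 at depth 7
  add 171.144.0.0/12 -> H2 at depth 12
  add 210.15.64.0/20 -> H1 at depth 20
  - 171.144.0.0/12 clear@12
  add 171.156.135.240/32 -> H2 at depth 32
  Q 171.0.0.6: descend 10101011 ; hops seen [H0,H3] ; pick H3
  Q 210.15.66.204: descend 11010010000011110100 ; hops seen [H0,H1] ; pick H1

== LOOKUPS ==
["H1","H3","H1","H1","H3","H1"]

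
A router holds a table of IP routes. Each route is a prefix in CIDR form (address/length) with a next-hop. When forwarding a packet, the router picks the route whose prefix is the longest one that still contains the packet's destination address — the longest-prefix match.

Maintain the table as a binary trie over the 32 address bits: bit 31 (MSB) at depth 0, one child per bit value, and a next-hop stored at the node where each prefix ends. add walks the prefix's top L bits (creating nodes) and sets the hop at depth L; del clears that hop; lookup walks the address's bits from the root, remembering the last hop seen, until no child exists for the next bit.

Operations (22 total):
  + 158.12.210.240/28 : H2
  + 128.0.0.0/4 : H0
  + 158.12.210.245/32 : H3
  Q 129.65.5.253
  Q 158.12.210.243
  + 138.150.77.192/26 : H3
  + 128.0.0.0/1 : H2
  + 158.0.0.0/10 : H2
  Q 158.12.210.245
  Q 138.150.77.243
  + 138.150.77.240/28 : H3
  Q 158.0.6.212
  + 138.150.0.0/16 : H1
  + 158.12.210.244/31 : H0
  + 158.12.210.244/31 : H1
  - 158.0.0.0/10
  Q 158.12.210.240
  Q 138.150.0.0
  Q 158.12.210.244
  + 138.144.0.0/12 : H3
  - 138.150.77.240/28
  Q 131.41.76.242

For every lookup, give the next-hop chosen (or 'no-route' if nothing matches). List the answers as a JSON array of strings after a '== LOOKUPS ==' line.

Apply in order:
  + 158.12.210.240/28 (H2) depth=28
  + 128.0.0.0/4 (H0) depth=4
  + 158.12.210.245/32 (H3) depth=32
  ? 129.65.5.253  path d0:-→d1:-→d2:-→d3:-→d4:H0  best=H0
  ? 158.12.210.243  path d0:-→d1:-→d2:-→d3:-→d4:-→d5:-→d6:-→d7:-→d8:-→d9:-→d10:-→d11:-→d12:-→d13:-→d14:-→d15:-→d16:-→d17:-→d18:-→d19:-→d20:-→d21:-→d22:-→d23:-→d24:-→d25:-→d26:-→d27:-→d28:H2→d29:-  best=H2
  + 138.150.77.192/26 (H3) depth=26
  + 128.0.0.0/1 (H2) depth=1
  + 158.0.0.0/10 (H2) depth=10
  ? 158.12.210.245  path d0:-→d1:H2→d2:-→d3:-→d4:-→d5:-→d6:-→d7:-→d8:-→d9:-→d10:H2→d11:-→d12:-→d13:-→d14:-→d15:-→d16:-→d17:-→d18:-→d19:-→d20:-→d21:-→d22:-→d23:-→d24:-→d25:-→d26:-→d27:-→d28:H2→d29:-→d30:-→d31:-→d32:H3  best=H3
  ? 138.150.77.243  path d0:-→d1:H2→d2:-→d3:-→d4:H0→d5:-→d6:-→d7:-→d8:-→d9:-→d10:-→d11:-→d12:-→d13:-→d14:-→d15:-→d16:-→d17:-→d18:-→d19:-→d20:-→d21:-→d22:-→d23:-→d24:-→d25:-→d26:H3  best=H3
  + 138.150.77.240/28 (H3) depth=28
  ? 158.0.6.212  path d0:-→d1:H2→d2:-→d3:-→d4:-→d5:-→d6:-→d7:-→d8:-→d9:-→d10:H2→d11:-→d12:-  best=H2
  + 138.150.0.0/16 (H1) depth=16
  + 158.12.210.244/31 (H0) depth=31
  + 158.12.210.244/31 (H1) depth=31
  del 158.0.0.0/10 (clear depth 10)
  ? 158.12.210.240  path d0:-→d1:H2→d2:-→d3:-→d4:-→d5:-→d6:-→d7:-→d8:-→d9:-→d10:-→d11:-→d12:-→d13:-→d14:-→d15:-→d16:-→d17:-→d18:-→d19:-→d20:-→d21:-→d22:-→d23:-→d24:-→d25:-→d26:-→d27:-→d28:H2→d29:-  best=H2
  ? 138.150.0.0  path d0:-→d1:H2→d2:-→d3:-→d4:H0→d5:-→d6:-→d7:-→d8:-→d9:-→d10:-→d11:-→d12:-→d13:-→d14:-→d15:-→d16:H1→d17:-  best=H1
  ? 158.12.210.244  path d0:-→d1:H2→d2:-→d3:-→d4:-→d5:-→d6:-→d7:-→d8:-→d9:-→d10:-→d11:-→d12:-→d13:-→d14:-→d15:-→d16:-→d17:-→d18:-→d19:-→d20:-→d21:-→d22:-→d23:-→d24:-→d25:-→d26:-→d27:-→d28:H2→d29:-→d30:-→d31:H1  best=H1
  + 138.144.0.0/12 (H3) depth=12
  del 138.150.77.240/28 (clear depth 28)
  ? 131.41.76.242  path d0:-→d1:H2→d2:-→d3:-→d4:H0  best=H0

== LOOKUPS ==
["H0","H2","H3","H3","H2","H2","H1","H1","H0"]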